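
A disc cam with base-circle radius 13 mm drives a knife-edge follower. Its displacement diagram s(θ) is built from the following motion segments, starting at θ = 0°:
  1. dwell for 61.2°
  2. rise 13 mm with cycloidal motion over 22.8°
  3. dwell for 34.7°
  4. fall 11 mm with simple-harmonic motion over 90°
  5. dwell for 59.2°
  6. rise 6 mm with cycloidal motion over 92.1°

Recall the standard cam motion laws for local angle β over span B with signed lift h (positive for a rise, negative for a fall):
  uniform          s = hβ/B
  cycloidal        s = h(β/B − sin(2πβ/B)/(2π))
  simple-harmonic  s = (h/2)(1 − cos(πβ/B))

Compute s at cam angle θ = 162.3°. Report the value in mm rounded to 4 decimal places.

seg 1 [0°–61.2°] dwell: s stays 0.0000
seg 2 [61.2°–84°] cycloidal, h=13: full span → s += 13 → s = 13.0000
seg 3 [84°–118.7°] dwell: s stays 13.0000
seg 4 [118.7°–208.7°] simple-harmonic, h=-11: θ=162.3° here. β=43.6, B=90. -11/2·(1 − cos(π·0.4844)) = -5.2313 → s = 7.7687

7.7687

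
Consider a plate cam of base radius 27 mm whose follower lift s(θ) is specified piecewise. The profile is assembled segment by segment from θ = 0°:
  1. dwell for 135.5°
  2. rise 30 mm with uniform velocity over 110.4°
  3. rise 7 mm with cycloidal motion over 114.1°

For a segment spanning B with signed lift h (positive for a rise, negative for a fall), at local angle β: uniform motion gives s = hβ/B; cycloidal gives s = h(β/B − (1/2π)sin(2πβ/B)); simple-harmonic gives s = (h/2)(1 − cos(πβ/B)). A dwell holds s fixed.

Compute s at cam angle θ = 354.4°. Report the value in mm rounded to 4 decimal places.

seg 1 [0°–135.5°] dwell: s stays 0.0000
seg 2 [135.5°–245.9°] uniform, h=30: full span → s += 30 → s = 30.0000
seg 3 [245.9°–360°] cycloidal, h=7: θ=354.4° here. β=108.5, B=114.1. 7·(0.9509 − sin(2π·0.9509)/(2π)) = 6.9946 → s = 36.9946

36.9946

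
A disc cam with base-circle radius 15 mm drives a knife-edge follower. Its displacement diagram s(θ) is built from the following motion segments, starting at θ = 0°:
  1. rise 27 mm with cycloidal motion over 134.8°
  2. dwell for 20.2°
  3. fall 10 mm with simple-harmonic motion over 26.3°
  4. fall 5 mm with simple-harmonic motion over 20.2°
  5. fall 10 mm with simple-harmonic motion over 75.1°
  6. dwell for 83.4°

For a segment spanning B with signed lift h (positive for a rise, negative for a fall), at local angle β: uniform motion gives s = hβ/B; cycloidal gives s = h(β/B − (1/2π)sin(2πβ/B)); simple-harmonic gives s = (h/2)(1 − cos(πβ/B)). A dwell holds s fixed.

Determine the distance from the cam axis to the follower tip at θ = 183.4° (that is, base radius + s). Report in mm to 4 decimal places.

seg 1 [0°–134.8°] cycloidal, h=27: full span → s += 27 → s = 27.0000
seg 2 [134.8°–155°] dwell: s stays 27.0000
seg 3 [155°–181.3°] simple-harmonic, h=-10: full span → s += -10 → s = 17.0000
seg 4 [181.3°–201.5°] simple-harmonic, h=-5: θ=183.4° here. β=2.1, B=20.2. -5/2·(1 − cos(π·0.1040)) = -0.1322 → s = 16.8678
radial distance = base radius + s = 15 + 16.8678 = 31.8678

31.8678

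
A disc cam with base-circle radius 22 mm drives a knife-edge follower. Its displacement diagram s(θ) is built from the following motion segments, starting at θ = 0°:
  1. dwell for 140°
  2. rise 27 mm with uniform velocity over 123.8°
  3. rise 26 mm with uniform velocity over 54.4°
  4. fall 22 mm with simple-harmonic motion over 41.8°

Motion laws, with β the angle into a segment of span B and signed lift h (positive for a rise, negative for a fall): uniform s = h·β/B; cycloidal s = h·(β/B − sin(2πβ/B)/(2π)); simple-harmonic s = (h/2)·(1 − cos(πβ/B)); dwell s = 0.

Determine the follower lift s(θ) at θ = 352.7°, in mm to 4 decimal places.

seg 1 [0°–140°] dwell: s stays 0.0000
seg 2 [140°–263.8°] uniform, h=27: full span → s += 27 → s = 27.0000
seg 3 [263.8°–318.2°] uniform, h=26: full span → s += 26 → s = 53.0000
seg 4 [318.2°–360°] simple-harmonic, h=-22: θ=352.7° here. β=34.5, B=41.8. -22/2·(1 − cos(π·0.8254)) = -20.3855 → s = 32.6145

32.6145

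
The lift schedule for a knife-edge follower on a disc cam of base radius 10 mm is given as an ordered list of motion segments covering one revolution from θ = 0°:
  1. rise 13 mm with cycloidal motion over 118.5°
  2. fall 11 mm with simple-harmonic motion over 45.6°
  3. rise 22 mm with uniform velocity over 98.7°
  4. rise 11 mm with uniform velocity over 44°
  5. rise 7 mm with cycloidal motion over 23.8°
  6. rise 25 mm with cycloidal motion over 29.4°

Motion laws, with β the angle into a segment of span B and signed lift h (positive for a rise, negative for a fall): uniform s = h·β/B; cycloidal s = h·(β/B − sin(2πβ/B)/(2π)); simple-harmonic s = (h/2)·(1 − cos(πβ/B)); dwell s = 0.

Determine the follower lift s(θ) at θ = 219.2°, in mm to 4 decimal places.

seg 1 [0°–118.5°] cycloidal, h=13: full span → s += 13 → s = 13.0000
seg 2 [118.5°–164.1°] simple-harmonic, h=-11: full span → s += -11 → s = 2.0000
seg 3 [164.1°–262.8°] uniform, h=22: θ=219.2° here. β=55.1, B=98.7. 22·55.1/98.7 = 12.2817 → s = 14.2817

14.2817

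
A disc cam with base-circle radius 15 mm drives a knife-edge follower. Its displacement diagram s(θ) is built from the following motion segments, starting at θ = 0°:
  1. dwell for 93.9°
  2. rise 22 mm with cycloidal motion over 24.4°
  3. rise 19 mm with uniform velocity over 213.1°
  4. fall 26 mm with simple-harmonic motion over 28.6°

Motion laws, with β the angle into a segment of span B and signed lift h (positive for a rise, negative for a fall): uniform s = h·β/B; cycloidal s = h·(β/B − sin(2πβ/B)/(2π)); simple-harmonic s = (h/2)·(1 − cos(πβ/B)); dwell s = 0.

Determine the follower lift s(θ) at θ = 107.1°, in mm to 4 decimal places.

seg 1 [0°–93.9°] dwell: s stays 0.0000
seg 2 [93.9°–118.3°] cycloidal, h=22: θ=107.1° here. β=13.2, B=24.4. 22·(0.5410 − sin(2π·0.5410)/(2π)) = 12.7933 → s = 12.7933

12.7933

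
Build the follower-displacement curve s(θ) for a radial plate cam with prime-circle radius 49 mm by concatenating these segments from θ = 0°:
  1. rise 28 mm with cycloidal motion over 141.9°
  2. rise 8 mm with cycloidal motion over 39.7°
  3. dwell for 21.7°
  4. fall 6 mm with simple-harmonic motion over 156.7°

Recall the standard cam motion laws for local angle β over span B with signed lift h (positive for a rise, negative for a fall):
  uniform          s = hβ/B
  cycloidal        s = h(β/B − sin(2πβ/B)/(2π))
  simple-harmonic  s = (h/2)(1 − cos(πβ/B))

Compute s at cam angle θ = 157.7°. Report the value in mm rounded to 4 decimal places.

seg 1 [0°–141.9°] cycloidal, h=28: full span → s += 28 → s = 28.0000
seg 2 [141.9°–181.6°] cycloidal, h=8: θ=157.7° here. β=15.8, B=39.7. 8·(0.3980 − sin(2π·0.3980)/(2π)) = 2.4225 → s = 30.4225

30.4225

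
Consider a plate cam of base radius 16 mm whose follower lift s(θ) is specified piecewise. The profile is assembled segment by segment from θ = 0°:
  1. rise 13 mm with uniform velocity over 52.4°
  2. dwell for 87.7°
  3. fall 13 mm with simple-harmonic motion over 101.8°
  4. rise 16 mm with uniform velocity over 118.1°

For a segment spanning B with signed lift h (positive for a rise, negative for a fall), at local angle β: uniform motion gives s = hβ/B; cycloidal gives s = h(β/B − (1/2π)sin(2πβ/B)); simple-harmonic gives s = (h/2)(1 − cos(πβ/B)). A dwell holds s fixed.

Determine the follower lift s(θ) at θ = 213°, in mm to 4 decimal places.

seg 1 [0°–52.4°] uniform, h=13: full span → s += 13 → s = 13.0000
seg 2 [52.4°–140.1°] dwell: s stays 13.0000
seg 3 [140.1°–241.9°] simple-harmonic, h=-13: θ=213° here. β=72.9, B=101.8. -13/2·(1 − cos(π·0.7161)) = -10.5817 → s = 2.4183

2.4183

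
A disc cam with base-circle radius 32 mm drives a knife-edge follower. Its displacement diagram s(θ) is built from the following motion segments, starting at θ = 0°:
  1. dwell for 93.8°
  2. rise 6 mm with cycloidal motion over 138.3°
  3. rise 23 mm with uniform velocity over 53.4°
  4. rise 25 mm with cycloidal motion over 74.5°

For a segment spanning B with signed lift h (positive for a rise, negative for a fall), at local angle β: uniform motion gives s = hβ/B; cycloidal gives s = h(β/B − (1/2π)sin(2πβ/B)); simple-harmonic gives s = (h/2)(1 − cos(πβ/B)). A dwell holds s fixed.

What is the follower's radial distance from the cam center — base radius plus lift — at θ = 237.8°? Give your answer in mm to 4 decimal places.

seg 1 [0°–93.8°] dwell: s stays 0.0000
seg 2 [93.8°–232.1°] cycloidal, h=6: full span → s += 6 → s = 6.0000
seg 3 [232.1°–285.5°] uniform, h=23: θ=237.8° here. β=5.7, B=53.4. 23·5.7/53.4 = 2.4551 → s = 8.4551
radial distance = base radius + s = 32 + 8.4551 = 40.4551

40.4551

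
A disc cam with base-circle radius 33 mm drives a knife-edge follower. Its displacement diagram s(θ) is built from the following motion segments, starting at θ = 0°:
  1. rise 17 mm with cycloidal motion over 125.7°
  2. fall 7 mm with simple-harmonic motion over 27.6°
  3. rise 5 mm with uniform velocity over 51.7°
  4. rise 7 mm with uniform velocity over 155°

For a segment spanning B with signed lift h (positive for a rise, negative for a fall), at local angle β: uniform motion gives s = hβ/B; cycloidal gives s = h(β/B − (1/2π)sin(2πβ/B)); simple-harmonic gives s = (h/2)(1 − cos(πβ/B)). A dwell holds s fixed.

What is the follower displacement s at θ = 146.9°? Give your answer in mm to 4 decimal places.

seg 1 [0°–125.7°] cycloidal, h=17: full span → s += 17 → s = 17.0000
seg 2 [125.7°–153.3°] simple-harmonic, h=-7: θ=146.9° here. β=21.2, B=27.6. -7/2·(1 − cos(π·0.7681)) = -6.1116 → s = 10.8884

10.8884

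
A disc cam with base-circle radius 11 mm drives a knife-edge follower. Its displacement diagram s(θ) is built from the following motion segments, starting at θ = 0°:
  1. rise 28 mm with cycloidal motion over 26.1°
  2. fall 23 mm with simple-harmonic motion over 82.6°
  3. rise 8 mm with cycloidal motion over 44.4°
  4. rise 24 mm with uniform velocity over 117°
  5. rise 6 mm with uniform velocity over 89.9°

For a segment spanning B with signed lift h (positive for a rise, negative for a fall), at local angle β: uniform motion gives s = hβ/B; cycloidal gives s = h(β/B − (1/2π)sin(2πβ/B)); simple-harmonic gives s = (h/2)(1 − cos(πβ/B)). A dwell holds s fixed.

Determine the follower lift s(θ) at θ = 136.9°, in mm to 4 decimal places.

seg 1 [0°–26.1°] cycloidal, h=28: full span → s += 28 → s = 28.0000
seg 2 [26.1°–108.7°] simple-harmonic, h=-23: full span → s += -23 → s = 5.0000
seg 3 [108.7°–153.1°] cycloidal, h=8: θ=136.9° here. β=28.2, B=44.4. 8·(0.6351 − sin(2π·0.6351)/(2π)) = 6.0369 → s = 11.0369

11.0369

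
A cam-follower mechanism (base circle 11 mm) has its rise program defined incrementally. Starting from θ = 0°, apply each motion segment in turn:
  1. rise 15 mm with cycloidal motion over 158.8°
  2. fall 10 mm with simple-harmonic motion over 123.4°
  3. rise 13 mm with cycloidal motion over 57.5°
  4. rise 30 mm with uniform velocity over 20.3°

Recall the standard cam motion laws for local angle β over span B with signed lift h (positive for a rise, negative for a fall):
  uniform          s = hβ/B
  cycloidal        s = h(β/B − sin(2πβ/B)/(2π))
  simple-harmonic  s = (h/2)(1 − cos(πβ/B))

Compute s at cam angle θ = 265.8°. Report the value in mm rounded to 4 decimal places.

seg 1 [0°–158.8°] cycloidal, h=15: full span → s += 15 → s = 15.0000
seg 2 [158.8°–282.2°] simple-harmonic, h=-10: θ=265.8° here. β=107, B=123.4. -10/2·(1 − cos(π·0.8671)) = -9.5705 → s = 5.4295

5.4295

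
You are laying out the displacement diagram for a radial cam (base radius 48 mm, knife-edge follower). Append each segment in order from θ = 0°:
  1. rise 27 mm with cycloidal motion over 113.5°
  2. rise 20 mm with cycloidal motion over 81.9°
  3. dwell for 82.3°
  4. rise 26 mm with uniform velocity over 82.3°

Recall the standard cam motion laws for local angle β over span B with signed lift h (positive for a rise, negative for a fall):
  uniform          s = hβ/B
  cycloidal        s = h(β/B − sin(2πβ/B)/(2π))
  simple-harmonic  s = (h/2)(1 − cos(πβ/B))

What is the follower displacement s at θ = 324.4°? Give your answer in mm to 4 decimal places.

seg 1 [0°–113.5°] cycloidal, h=27: full span → s += 27 → s = 27.0000
seg 2 [113.5°–195.4°] cycloidal, h=20: full span → s += 20 → s = 47.0000
seg 3 [195.4°–277.7°] dwell: s stays 47.0000
seg 4 [277.7°–360°] uniform, h=26: θ=324.4° here. β=46.7, B=82.3. 26·46.7/82.3 = 14.7533 → s = 61.7533

61.7533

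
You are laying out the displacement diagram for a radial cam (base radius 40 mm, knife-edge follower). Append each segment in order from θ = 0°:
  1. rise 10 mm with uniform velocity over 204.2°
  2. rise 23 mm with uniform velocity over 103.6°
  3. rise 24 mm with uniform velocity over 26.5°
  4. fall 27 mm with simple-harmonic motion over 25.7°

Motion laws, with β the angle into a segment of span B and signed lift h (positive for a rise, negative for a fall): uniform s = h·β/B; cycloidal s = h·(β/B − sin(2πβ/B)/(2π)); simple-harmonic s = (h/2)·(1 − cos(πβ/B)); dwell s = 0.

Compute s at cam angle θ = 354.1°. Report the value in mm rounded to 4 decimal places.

seg 1 [0°–204.2°] uniform, h=10: full span → s += 10 → s = 10.0000
seg 2 [204.2°–307.8°] uniform, h=23: full span → s += 23 → s = 33.0000
seg 3 [307.8°–334.3°] uniform, h=24: full span → s += 24 → s = 57.0000
seg 4 [334.3°–360°] simple-harmonic, h=-27: θ=354.1° here. β=19.8, B=25.7. -27/2·(1 − cos(π·0.7704)) = -23.6385 → s = 33.3615

33.3615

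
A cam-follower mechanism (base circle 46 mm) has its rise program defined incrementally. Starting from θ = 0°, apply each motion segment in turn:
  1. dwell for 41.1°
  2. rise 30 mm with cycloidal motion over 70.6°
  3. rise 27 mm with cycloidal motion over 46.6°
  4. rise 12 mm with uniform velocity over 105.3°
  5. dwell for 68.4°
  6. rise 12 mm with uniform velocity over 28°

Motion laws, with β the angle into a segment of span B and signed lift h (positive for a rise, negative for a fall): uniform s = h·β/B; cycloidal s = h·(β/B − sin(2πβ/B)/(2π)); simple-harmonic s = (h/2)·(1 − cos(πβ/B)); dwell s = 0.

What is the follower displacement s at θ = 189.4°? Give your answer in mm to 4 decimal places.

seg 1 [0°–41.1°] dwell: s stays 0.0000
seg 2 [41.1°–111.7°] cycloidal, h=30: full span → s += 30 → s = 30.0000
seg 3 [111.7°–158.3°] cycloidal, h=27: full span → s += 27 → s = 57.0000
seg 4 [158.3°–263.6°] uniform, h=12: θ=189.4° here. β=31.1, B=105.3. 12·31.1/105.3 = 3.5442 → s = 60.5442

60.5442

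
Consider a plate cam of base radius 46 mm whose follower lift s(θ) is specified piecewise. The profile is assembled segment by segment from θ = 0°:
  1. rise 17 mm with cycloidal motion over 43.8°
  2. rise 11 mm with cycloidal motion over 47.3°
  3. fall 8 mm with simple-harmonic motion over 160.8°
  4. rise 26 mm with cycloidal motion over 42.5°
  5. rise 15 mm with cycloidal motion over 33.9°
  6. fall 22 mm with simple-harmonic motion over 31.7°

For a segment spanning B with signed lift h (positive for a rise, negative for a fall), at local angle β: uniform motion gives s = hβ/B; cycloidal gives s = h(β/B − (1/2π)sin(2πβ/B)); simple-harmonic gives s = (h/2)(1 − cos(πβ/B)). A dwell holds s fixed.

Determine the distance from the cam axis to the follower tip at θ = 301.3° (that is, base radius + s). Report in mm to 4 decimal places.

seg 1 [0°–43.8°] cycloidal, h=17: full span → s += 17 → s = 17.0000
seg 2 [43.8°–91.1°] cycloidal, h=11: full span → s += 11 → s = 28.0000
seg 3 [91.1°–251.9°] simple-harmonic, h=-8: full span → s += -8 → s = 20.0000
seg 4 [251.9°–294.4°] cycloidal, h=26: full span → s += 26 → s = 46.0000
seg 5 [294.4°–328.3°] cycloidal, h=15: θ=301.3° here. β=6.9, B=33.9. 15·(0.2035 − sin(2π·0.2035)/(2π)) = 0.7668 → s = 46.7668
radial distance = base radius + s = 46 + 46.7668 = 92.7668

92.7668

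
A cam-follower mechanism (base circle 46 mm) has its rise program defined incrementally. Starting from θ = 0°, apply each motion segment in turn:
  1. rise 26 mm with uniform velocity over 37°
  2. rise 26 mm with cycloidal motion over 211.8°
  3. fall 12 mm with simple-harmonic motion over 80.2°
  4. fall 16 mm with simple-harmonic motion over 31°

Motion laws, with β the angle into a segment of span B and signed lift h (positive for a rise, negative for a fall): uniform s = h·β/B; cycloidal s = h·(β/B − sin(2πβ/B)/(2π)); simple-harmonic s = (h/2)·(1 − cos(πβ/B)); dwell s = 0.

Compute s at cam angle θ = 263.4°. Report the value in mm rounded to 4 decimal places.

seg 1 [0°–37°] uniform, h=26: full span → s += 26 → s = 26.0000
seg 2 [37°–248.8°] cycloidal, h=26: full span → s += 26 → s = 52.0000
seg 3 [248.8°–329°] simple-harmonic, h=-12: θ=263.4° here. β=14.6, B=80.2. -12/2·(1 − cos(π·0.1820)) = -0.9548 → s = 51.0452

51.0452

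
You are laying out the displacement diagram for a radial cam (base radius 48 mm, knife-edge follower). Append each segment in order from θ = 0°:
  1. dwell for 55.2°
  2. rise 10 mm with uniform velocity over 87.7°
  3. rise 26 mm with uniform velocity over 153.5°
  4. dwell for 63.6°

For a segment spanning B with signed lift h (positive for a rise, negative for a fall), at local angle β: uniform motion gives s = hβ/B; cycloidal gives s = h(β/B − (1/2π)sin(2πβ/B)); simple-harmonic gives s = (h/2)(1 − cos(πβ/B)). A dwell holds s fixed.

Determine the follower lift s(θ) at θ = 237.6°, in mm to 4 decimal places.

seg 1 [0°–55.2°] dwell: s stays 0.0000
seg 2 [55.2°–142.9°] uniform, h=10: full span → s += 10 → s = 10.0000
seg 3 [142.9°–296.4°] uniform, h=26: θ=237.6° here. β=94.7, B=153.5. 26·94.7/153.5 = 16.0404 → s = 26.0404

26.0404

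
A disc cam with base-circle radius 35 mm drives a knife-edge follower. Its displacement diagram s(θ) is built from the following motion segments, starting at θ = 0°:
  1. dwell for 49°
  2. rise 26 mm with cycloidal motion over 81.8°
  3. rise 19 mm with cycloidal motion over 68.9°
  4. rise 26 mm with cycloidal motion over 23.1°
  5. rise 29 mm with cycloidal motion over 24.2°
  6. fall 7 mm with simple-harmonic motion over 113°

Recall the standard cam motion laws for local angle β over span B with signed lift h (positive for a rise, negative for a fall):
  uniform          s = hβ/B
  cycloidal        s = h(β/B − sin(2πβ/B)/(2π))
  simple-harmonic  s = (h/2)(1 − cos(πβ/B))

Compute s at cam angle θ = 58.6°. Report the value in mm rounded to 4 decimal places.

seg 1 [0°–49°] dwell: s stays 0.0000
seg 2 [49°–130.8°] cycloidal, h=26: θ=58.6° here. β=9.6, B=81.8. 26·(0.1174 − sin(2π·0.1174)/(2π)) = 0.2691 → s = 0.2691

0.2691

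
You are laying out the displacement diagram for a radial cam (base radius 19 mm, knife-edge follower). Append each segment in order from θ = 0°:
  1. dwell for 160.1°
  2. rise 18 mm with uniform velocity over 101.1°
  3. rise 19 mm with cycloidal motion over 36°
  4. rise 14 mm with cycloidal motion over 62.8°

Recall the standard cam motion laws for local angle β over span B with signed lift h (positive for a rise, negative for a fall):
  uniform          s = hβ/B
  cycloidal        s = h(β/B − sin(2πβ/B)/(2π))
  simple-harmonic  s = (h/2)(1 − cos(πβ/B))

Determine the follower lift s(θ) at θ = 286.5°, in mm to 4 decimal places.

seg 1 [0°–160.1°] dwell: s stays 0.0000
seg 2 [160.1°–261.2°] uniform, h=18: full span → s += 18 → s = 18.0000
seg 3 [261.2°–297.2°] cycloidal, h=19: θ=286.5° here. β=25.3, B=36. 19·(0.7028 − sin(2π·0.7028)/(2π)) = 16.2446 → s = 34.2446

34.2446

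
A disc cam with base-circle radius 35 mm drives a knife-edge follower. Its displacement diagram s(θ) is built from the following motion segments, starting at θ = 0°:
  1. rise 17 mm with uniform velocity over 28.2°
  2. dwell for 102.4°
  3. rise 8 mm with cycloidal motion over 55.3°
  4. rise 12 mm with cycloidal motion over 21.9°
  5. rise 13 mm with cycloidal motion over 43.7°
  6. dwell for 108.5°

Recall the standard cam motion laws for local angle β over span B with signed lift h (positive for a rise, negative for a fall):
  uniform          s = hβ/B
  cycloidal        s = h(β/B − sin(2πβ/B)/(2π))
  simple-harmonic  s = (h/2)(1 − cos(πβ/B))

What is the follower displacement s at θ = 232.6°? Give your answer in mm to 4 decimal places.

seg 1 [0°–28.2°] uniform, h=17: full span → s += 17 → s = 17.0000
seg 2 [28.2°–130.6°] dwell: s stays 17.0000
seg 3 [130.6°–185.9°] cycloidal, h=8: full span → s += 8 → s = 25.0000
seg 4 [185.9°–207.8°] cycloidal, h=12: full span → s += 12 → s = 37.0000
seg 5 [207.8°–251.5°] cycloidal, h=13: θ=232.6° here. β=24.8, B=43.7. 13·(0.5675 − sin(2π·0.5675)/(2π)) = 8.2291 → s = 45.2291

45.2291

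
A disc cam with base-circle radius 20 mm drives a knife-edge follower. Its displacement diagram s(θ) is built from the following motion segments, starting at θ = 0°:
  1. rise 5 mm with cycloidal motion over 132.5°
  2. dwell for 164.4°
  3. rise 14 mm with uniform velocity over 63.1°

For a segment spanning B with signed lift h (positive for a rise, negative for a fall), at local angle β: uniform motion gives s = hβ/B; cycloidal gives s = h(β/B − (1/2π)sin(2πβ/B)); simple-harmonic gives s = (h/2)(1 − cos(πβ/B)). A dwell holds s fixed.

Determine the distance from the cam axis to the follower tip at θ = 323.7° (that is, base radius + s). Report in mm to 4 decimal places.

seg 1 [0°–132.5°] cycloidal, h=5: full span → s += 5 → s = 5.0000
seg 2 [132.5°–296.9°] dwell: s stays 5.0000
seg 3 [296.9°–360°] uniform, h=14: θ=323.7° here. β=26.8, B=63.1. 14·26.8/63.1 = 5.9461 → s = 10.9461
radial distance = base radius + s = 20 + 10.9461 = 30.9461

30.9461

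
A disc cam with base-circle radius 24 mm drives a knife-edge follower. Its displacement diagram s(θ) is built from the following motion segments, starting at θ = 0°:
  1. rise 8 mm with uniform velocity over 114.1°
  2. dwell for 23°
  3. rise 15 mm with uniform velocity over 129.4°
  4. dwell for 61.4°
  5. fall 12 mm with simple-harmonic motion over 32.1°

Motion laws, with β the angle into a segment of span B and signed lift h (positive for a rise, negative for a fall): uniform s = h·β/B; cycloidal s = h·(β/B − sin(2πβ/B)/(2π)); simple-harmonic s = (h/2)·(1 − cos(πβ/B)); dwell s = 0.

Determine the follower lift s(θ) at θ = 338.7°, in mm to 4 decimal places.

seg 1 [0°–114.1°] uniform, h=8: full span → s += 8 → s = 8.0000
seg 2 [114.1°–137.1°] dwell: s stays 8.0000
seg 3 [137.1°–266.5°] uniform, h=15: full span → s += 15 → s = 23.0000
seg 4 [266.5°–327.9°] dwell: s stays 23.0000
seg 5 [327.9°–360°] simple-harmonic, h=-12: θ=338.7° here. β=10.8, B=32.1. -12/2·(1 − cos(π·0.3364)) = -3.0510 → s = 19.9490

19.9490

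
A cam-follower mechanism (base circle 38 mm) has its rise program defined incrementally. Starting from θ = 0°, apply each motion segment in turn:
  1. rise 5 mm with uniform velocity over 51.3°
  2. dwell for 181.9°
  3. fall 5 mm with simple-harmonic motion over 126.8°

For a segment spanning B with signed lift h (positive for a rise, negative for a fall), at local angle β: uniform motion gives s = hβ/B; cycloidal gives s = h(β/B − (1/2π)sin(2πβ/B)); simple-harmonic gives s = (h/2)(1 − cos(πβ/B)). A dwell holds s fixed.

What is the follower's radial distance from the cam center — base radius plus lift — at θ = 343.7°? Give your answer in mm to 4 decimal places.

seg 1 [0°–51.3°] uniform, h=5: full span → s += 5 → s = 5.0000
seg 2 [51.3°–233.2°] dwell: s stays 5.0000
seg 3 [233.2°–360°] simple-harmonic, h=-5: θ=343.7° here. β=110.5, B=126.8. -5/2·(1 − cos(π·0.8715)) = -4.7989 → s = 0.2011
radial distance = base radius + s = 38 + 0.2011 = 38.2011

38.2011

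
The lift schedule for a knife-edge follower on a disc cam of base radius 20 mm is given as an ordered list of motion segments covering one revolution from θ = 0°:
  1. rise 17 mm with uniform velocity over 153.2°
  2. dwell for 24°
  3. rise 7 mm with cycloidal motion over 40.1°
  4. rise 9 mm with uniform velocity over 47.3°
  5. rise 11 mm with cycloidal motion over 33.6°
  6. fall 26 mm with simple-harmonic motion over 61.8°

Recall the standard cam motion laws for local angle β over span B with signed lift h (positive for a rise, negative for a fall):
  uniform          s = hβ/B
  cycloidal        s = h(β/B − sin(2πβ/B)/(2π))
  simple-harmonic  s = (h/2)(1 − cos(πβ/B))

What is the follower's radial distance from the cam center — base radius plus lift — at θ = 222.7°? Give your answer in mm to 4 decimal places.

seg 1 [0°–153.2°] uniform, h=17: full span → s += 17 → s = 17.0000
seg 2 [153.2°–177.2°] dwell: s stays 17.0000
seg 3 [177.2°–217.3°] cycloidal, h=7: full span → s += 7 → s = 24.0000
seg 4 [217.3°–264.6°] uniform, h=9: θ=222.7° here. β=5.4, B=47.3. 9·5.4/47.3 = 1.0275 → s = 25.0275
radial distance = base radius + s = 20 + 25.0275 = 45.0275

45.0275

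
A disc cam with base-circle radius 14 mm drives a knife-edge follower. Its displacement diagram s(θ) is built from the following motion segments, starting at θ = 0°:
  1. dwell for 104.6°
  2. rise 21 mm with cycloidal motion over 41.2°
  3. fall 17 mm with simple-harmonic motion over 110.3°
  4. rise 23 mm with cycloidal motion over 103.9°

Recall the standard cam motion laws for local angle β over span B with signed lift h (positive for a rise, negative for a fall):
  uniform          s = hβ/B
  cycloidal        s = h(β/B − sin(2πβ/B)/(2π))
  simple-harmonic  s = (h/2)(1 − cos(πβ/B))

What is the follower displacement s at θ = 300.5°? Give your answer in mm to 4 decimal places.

seg 1 [0°–104.6°] dwell: s stays 0.0000
seg 2 [104.6°–145.8°] cycloidal, h=21: full span → s += 21 → s = 21.0000
seg 3 [145.8°–256.1°] simple-harmonic, h=-17: full span → s += -17 → s = 4.0000
seg 4 [256.1°–360°] cycloidal, h=23: θ=300.5° here. β=44.4, B=103.9. 23·(0.4273 − sin(2π·0.4273)/(2π)) = 8.2148 → s = 12.2148

12.2148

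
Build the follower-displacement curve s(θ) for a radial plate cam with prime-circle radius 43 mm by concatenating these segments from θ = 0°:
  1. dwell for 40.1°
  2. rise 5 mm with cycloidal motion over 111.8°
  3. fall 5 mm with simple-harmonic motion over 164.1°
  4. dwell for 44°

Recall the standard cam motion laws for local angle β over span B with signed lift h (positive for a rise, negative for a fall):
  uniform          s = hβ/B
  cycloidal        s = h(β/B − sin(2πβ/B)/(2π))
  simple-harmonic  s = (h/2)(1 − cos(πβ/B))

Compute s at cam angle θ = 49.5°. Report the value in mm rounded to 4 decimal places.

seg 1 [0°–40.1°] dwell: s stays 0.0000
seg 2 [40.1°–151.9°] cycloidal, h=5: θ=49.5° here. β=9.4, B=111.8. 5·(0.0841 − sin(2π·0.0841)/(2π)) = 0.0193 → s = 0.0193

0.0193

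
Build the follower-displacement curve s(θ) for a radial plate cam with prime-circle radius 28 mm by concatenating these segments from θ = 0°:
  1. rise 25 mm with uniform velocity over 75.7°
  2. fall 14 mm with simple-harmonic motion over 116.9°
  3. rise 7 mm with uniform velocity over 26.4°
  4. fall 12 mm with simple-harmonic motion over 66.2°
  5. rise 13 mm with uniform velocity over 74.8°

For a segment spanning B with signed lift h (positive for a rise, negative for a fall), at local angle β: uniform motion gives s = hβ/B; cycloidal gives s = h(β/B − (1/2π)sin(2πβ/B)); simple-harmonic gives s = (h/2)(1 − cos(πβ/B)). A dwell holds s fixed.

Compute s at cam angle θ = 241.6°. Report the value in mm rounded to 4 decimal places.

seg 1 [0°–75.7°] uniform, h=25: full span → s += 25 → s = 25.0000
seg 2 [75.7°–192.6°] simple-harmonic, h=-14: full span → s += -14 → s = 11.0000
seg 3 [192.6°–219°] uniform, h=7: full span → s += 7 → s = 18.0000
seg 4 [219°–285.2°] simple-harmonic, h=-12: θ=241.6° here. β=22.6, B=66.2. -12/2·(1 − cos(π·0.3414)) = -3.1325 → s = 14.8675

14.8675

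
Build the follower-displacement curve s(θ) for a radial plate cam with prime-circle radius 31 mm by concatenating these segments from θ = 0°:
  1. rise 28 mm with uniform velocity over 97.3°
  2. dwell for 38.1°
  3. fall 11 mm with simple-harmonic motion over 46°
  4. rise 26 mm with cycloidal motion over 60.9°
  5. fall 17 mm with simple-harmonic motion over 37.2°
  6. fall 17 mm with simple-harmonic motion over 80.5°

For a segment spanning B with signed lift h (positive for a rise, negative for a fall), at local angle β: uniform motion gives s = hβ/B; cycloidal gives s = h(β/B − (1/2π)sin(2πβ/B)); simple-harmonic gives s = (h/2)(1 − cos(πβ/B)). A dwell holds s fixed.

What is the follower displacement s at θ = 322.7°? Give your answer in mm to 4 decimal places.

seg 1 [0°–97.3°] uniform, h=28: full span → s += 28 → s = 28.0000
seg 2 [97.3°–135.4°] dwell: s stays 28.0000
seg 3 [135.4°–181.4°] simple-harmonic, h=-11: full span → s += -11 → s = 17.0000
seg 4 [181.4°–242.3°] cycloidal, h=26: full span → s += 26 → s = 43.0000
seg 5 [242.3°–279.5°] simple-harmonic, h=-17: full span → s += -17 → s = 26.0000
seg 6 [279.5°–360°] simple-harmonic, h=-17: θ=322.7° here. β=43.2, B=80.5. -17/2·(1 − cos(π·0.5366)) = -9.4764 → s = 16.5236

16.5236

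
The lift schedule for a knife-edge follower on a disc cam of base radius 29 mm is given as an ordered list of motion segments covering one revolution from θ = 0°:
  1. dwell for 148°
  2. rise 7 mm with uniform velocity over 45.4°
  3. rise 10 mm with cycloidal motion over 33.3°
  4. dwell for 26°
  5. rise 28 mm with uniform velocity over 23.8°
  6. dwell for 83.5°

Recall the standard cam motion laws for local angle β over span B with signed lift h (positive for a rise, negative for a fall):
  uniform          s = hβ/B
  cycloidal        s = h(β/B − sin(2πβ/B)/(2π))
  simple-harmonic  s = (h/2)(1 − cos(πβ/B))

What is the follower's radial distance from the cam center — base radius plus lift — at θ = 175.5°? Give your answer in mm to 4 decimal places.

seg 1 [0°–148°] dwell: s stays 0.0000
seg 2 [148°–193.4°] uniform, h=7: θ=175.5° here. β=27.5, B=45.4. 7·27.5/45.4 = 4.2401 → s = 4.2401
radial distance = base radius + s = 29 + 4.2401 = 33.2401

33.2401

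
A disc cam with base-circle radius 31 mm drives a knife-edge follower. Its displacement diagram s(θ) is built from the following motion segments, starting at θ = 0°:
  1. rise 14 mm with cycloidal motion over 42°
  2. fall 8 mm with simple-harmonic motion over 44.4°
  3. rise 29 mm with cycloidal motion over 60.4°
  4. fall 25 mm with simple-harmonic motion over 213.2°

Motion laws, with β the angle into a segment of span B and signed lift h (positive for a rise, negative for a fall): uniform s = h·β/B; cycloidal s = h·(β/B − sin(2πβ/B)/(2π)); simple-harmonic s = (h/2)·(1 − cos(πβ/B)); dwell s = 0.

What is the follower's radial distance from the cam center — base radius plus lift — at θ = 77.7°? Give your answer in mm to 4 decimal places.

seg 1 [0°–42°] cycloidal, h=14: full span → s += 14 → s = 14.0000
seg 2 [42°–86.4°] simple-harmonic, h=-8: θ=77.7° here. β=35.7, B=44.4. -8/2·(1 − cos(π·0.8041)) = -7.2657 → s = 6.7343
radial distance = base radius + s = 31 + 6.7343 = 37.7343

37.7343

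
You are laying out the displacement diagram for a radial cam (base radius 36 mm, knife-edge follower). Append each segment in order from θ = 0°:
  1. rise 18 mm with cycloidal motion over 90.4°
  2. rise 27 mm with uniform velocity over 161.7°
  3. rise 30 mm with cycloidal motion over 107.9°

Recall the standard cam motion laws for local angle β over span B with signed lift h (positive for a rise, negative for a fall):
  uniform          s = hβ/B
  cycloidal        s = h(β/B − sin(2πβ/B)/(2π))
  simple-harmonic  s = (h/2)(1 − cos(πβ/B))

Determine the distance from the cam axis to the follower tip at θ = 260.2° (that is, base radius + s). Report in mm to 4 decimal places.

seg 1 [0°–90.4°] cycloidal, h=18: full span → s += 18 → s = 18.0000
seg 2 [90.4°–252.1°] uniform, h=27: full span → s += 27 → s = 45.0000
seg 3 [252.1°–360°] cycloidal, h=30: θ=260.2° here. β=8.1, B=107.9. 30·(0.0751 − sin(2π·0.0751)/(2π)) = 0.0826 → s = 45.0826
radial distance = base radius + s = 36 + 45.0826 = 81.0826

81.0826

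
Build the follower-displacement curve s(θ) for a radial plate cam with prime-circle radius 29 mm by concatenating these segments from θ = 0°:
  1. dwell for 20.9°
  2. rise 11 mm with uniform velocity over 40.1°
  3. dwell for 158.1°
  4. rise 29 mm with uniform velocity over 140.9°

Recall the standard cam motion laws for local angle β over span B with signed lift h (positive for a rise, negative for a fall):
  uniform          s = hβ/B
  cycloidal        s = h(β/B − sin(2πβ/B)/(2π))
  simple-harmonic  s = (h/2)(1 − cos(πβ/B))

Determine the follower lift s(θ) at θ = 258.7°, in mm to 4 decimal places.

seg 1 [0°–20.9°] dwell: s stays 0.0000
seg 2 [20.9°–61°] uniform, h=11: full span → s += 11 → s = 11.0000
seg 3 [61°–219.1°] dwell: s stays 11.0000
seg 4 [219.1°–360°] uniform, h=29: θ=258.7° here. β=39.6, B=140.9. 29·39.6/140.9 = 8.1505 → s = 19.1505

19.1505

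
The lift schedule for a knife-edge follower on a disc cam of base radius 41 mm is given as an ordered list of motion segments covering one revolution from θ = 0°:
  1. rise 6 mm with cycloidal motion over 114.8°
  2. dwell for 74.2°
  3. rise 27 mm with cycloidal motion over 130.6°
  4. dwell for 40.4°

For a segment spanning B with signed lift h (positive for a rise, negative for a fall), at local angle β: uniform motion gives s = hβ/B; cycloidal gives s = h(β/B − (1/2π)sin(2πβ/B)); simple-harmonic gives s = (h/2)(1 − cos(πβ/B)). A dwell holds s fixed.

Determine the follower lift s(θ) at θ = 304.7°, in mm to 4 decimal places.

seg 1 [0°–114.8°] cycloidal, h=6: full span → s += 6 → s = 6.0000
seg 2 [114.8°–189°] dwell: s stays 6.0000
seg 3 [189°–319.6°] cycloidal, h=27: θ=304.7° here. β=115.7, B=130.6. 27·(0.8859 − sin(2π·0.8859)/(2π)) = 26.7429 → s = 32.7429

32.7429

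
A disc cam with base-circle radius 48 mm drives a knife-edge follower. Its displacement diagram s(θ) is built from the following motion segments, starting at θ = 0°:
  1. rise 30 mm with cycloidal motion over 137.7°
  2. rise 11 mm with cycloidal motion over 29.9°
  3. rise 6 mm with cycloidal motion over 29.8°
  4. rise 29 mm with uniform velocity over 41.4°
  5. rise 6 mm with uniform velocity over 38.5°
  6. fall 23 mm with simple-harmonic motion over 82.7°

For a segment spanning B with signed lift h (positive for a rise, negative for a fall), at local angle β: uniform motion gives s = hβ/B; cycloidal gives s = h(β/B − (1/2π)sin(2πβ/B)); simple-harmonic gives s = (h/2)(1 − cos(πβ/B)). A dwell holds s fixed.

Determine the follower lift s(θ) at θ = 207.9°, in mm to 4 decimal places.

seg 1 [0°–137.7°] cycloidal, h=30: full span → s += 30 → s = 30.0000
seg 2 [137.7°–167.6°] cycloidal, h=11: full span → s += 11 → s = 41.0000
seg 3 [167.6°–197.4°] cycloidal, h=6: full span → s += 6 → s = 47.0000
seg 4 [197.4°–238.8°] uniform, h=29: θ=207.9° here. β=10.5, B=41.4. 29·10.5/41.4 = 7.3551 → s = 54.3551

54.3551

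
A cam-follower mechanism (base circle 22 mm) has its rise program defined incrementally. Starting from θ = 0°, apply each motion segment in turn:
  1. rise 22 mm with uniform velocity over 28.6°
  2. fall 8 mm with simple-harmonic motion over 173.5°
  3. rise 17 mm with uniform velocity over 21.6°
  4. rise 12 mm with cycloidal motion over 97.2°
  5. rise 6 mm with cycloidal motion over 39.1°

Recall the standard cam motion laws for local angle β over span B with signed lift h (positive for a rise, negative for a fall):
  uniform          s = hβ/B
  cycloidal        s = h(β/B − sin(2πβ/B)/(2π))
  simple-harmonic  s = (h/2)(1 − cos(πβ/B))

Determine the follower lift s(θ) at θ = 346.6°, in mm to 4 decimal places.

seg 1 [0°–28.6°] uniform, h=22: full span → s += 22 → s = 22.0000
seg 2 [28.6°–202.1°] simple-harmonic, h=-8: full span → s += -8 → s = 14.0000
seg 3 [202.1°–223.7°] uniform, h=17: full span → s += 17 → s = 31.0000
seg 4 [223.7°–320.9°] cycloidal, h=12: full span → s += 12 → s = 43.0000
seg 5 [320.9°–360°] cycloidal, h=6: θ=346.6° here. β=25.7, B=39.1. 6·(0.6573 − sin(2π·0.6573)/(2π)) = 4.7412 → s = 47.7412

47.7412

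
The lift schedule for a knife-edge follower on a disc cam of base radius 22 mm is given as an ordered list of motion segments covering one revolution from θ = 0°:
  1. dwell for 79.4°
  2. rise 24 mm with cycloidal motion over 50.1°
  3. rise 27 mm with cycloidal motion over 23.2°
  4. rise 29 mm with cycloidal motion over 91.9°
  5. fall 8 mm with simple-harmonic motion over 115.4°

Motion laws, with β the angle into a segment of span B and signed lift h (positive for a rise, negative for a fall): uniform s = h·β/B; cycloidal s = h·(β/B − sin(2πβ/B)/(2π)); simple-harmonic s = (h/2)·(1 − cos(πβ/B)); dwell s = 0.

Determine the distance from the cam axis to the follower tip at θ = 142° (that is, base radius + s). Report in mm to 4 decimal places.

seg 1 [0°–79.4°] dwell: s stays 0.0000
seg 2 [79.4°–129.5°] cycloidal, h=24: full span → s += 24 → s = 24.0000
seg 3 [129.5°–152.7°] cycloidal, h=27: θ=142° here. β=12.5, B=23.2. 27·(0.5388 − sin(2π·0.5388)/(2π)) = 15.5845 → s = 39.5845
radial distance = base radius + s = 22 + 39.5845 = 61.5845

61.5845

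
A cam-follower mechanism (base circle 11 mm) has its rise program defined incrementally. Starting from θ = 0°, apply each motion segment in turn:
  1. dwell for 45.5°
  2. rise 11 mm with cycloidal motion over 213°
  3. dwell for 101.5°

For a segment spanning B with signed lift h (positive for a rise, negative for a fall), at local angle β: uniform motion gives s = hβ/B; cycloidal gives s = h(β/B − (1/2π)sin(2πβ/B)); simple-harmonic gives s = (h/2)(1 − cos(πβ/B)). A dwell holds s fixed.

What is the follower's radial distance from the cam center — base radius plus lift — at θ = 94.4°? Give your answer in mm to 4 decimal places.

seg 1 [0°–45.5°] dwell: s stays 0.0000
seg 2 [45.5°–258.5°] cycloidal, h=11: θ=94.4° here. β=48.9, B=213. 11·(0.2296 − sin(2π·0.2296)/(2π)) = 0.7890 → s = 0.7890
radial distance = base radius + s = 11 + 0.7890 = 11.7890

11.7890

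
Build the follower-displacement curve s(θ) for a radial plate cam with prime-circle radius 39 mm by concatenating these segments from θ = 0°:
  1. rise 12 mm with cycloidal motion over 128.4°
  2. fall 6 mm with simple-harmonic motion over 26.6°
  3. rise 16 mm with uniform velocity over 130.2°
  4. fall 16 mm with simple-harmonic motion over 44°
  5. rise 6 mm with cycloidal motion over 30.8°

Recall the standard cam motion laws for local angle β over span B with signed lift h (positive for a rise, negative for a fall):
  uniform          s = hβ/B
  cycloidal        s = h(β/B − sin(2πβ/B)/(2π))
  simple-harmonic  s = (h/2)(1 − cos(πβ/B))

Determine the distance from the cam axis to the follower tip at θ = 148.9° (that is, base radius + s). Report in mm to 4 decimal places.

seg 1 [0°–128.4°] cycloidal, h=12: full span → s += 12 → s = 12.0000
seg 2 [128.4°–155°] simple-harmonic, h=-6: θ=148.9° here. β=20.5, B=26.6. -6/2·(1 − cos(π·0.7707)) = -5.2545 → s = 6.7455
radial distance = base radius + s = 39 + 6.7455 = 45.7455

45.7455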